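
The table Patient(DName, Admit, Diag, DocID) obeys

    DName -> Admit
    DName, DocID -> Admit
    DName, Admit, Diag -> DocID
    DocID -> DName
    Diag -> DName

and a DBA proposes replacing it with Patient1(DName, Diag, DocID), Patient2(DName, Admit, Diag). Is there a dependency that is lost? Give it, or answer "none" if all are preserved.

none

DName → Admit lies within Patient2.
DName, DocID → Admit: restricted closure across fragments reaches Admit.
DName, Admit, Diag → DocID: restricted closure across fragments reaches DocID.
DocID → DName lies within Patient1.
Diag → DName lies within Patient1.
Every dependency is enforceable on the fragments, so the decomposition is dependency-preserving.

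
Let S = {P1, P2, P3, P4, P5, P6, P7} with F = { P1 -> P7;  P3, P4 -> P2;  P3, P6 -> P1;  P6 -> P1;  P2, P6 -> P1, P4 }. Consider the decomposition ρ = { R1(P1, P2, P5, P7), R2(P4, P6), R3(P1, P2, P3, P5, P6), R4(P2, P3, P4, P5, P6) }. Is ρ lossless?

Chase test. Columns are P1, P2, P3, P4, P5, P6, P7; row i has aⱼ where attribute j ∈ Ri, else bᵢⱼ.
Initial tableau (one row per fragment):
  row 1: a1 a2 b13 b14 a5 b16 a7
  row 2: b21 b22 b23 a4 b25 a6 b27
  row 3: a1 a2 a3 b34 a5 a6 b37
  row 4: b41 a2 a3 a4 a5 a6 b47
Rows 1 and 3 agree on P1; apply P1→P7 and equate their P7 entries.
Rows 3 and 4 agree on P3, P6; apply P3, P6→P1 and equate their P1 entries.
Rows 2 and 3 agree on P6; apply P6→P1 and equate their P1 entries.
Rows 3 and 4 agree on P2, P6; apply P2, P6→P1, P4 and equate their P1, P4 entries.
Rows 1 and 2 agree on P1; apply P1→P7 and equate their P7 entries.
Rows 1 and 4 agree on P1; apply P1→P7 and equate their P7 entries.
Row 3 is now all distinguished symbols — the join is lossless.

Yes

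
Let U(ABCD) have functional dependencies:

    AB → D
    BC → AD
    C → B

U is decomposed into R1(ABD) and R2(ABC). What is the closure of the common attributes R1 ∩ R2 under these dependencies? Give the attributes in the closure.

ABD

R1 ∩ R2 = {AB}.
AB → D applies, adding D
Closure: {ABD}.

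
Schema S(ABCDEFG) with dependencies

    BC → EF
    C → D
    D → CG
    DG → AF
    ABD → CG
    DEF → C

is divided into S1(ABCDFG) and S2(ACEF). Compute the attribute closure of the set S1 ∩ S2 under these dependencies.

S1 ∩ S2 = {ACF}.
C → D applies, adding D
D → CG applies, adding G
Closure: {ACDFG}.

ACDFG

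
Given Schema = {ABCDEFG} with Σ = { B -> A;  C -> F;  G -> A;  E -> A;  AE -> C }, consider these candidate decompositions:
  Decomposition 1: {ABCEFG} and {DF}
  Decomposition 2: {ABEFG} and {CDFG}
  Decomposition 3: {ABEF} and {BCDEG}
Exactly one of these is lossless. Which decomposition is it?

Decomposition 3

Decomposition 1: common = {F}, closure = {F} → lossy.
Decomposition 2: common = {FG}, closure = {AFG} → lossy.
Decomposition 3: common = {BE}, closure = {ABCEF} → lossless.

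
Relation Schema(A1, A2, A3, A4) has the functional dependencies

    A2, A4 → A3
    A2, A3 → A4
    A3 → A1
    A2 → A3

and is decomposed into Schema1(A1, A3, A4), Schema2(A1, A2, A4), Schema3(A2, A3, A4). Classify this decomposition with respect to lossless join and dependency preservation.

lossless and dependency-preserving

Lossless test (chase): Rows 2 and 3 agree on A2, A4; apply A2, A4→A3 and equate their A3 entries. Rows 1 and 3 agree on A3; apply A3→A1 and equate their A1 entries. Row 2 is now all distinguished symbols — the join is lossless.
Dependency preservation: every FD's attributes lie within a single fragment, so each can be enforced locally — preserved.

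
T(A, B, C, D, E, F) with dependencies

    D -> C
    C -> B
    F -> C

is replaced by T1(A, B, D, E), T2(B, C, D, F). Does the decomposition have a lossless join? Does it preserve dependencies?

Lossless test: (B, D)⁺ = {B, C, D}, which is a superkey of neither fragment — lossy.
Dependency preservation: every FD's attributes lie within a single fragment, so each can be enforced locally — preserved.

lossy but dependency-preserving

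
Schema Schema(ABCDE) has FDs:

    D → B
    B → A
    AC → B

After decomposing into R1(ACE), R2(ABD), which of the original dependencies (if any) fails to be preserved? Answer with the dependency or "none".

Check AC → B: no single fragment contains all of {ABC}, and the restricted closure of {AC} across the fragments never reaches {B}.
D → B is preserved.
B → A is preserved.

AC → B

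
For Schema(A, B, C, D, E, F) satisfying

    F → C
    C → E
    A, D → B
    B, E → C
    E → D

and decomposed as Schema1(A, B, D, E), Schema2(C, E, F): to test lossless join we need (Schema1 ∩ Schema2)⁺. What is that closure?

D, E

Schema1 ∩ Schema2 = {E}.
E → D applies, adding D
Closure: {D, E}.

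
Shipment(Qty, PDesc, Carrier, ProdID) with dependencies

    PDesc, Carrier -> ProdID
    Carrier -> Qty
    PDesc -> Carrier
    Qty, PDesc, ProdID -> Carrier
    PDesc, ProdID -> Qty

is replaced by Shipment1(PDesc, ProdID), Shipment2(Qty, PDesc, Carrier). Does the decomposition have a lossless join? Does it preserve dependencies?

Lossless test: (PDesc)⁺ = {Qty, PDesc, Carrier, ProdID}, which contains all of one fragment — lossless.
Dependency preservation: PDesc, Carrier → ProdID; Qty, PDesc, ProdID → Carrier; PDesc, ProdID → Qty are not contained in any single fragment, but the restricted closure of each left-hand side across the fragments still reaches the right-hand side; the remaining FDs each lie inside some fragment. All dependencies are preserved.

lossless and dependency-preserving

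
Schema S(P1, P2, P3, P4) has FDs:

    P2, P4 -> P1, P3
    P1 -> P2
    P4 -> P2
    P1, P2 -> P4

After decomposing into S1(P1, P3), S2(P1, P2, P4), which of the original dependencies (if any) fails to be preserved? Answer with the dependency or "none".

P2, P4 → P1, P3: restricted closure across fragments reaches P1, P3.
P1 → P2 lies within S2.
P4 → P2 lies within S2.
P1, P2 → P4 lies within S2.
Every dependency is enforceable on the fragments, so the decomposition is dependency-preserving.

none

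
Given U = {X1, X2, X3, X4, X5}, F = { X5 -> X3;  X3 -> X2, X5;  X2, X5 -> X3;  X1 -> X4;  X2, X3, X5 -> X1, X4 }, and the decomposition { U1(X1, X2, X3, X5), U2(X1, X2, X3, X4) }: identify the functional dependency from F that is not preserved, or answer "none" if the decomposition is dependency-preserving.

X5 → X3 lies within U1.
X3 → X2, X5 lies within U1.
X2, X5 → X3 lies within U1.
X1 → X4 lies within U2.
X2, X3, X5 → X1, X4: restricted closure across fragments reaches X1, X4.
Every dependency is enforceable on the fragments, so the decomposition is dependency-preserving.

none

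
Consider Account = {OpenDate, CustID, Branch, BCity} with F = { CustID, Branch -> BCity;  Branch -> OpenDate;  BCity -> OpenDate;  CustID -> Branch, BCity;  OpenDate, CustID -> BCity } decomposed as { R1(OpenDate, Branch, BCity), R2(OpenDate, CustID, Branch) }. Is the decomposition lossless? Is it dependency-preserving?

Lossless test: (OpenDate, Branch)⁺ = {OpenDate, Branch}, which is a superkey of neither fragment — lossy.
Dependency preservation: the restricted closure of {CustID, Branch} across the fragments never reaches {BCity}, so CustID, Branch → BCity cannot be enforced without a join — not preserved.

lossy and not dependency-preserving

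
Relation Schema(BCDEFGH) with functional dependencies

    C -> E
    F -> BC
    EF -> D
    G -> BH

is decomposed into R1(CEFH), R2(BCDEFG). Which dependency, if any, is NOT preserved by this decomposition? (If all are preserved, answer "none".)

G -> BH

Check G → BH: no single fragment contains all of {BGH}, and the restricted closure of {G} across the fragments never reaches {BH}.
C → E is preserved.
F → BC is preserved.
EF → D is preserved.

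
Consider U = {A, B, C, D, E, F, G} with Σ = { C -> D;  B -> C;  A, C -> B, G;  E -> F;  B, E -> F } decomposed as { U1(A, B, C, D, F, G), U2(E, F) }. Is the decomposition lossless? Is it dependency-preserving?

Lossless test: (F)⁺ = {F}, which is a superkey of neither fragment — lossy.
Dependency preservation: B, E → F is not contained in any single fragment, but the restricted closure of its left-hand side across the fragments still reaches the right-hand side; the remaining FDs each lie inside some fragment. All dependencies are preserved.

lossy but dependency-preserving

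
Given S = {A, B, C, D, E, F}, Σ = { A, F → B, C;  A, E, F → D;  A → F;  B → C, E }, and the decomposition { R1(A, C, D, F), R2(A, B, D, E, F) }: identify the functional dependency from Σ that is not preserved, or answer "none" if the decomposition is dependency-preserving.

Check B → C, E: no single fragment contains all of {B, C, E}, and the restricted closure of {B} across the fragments never reaches {C, E}.
A, F → B, C is preserved.
A, E, F → D is preserved.
A → F is preserved.

B → C, E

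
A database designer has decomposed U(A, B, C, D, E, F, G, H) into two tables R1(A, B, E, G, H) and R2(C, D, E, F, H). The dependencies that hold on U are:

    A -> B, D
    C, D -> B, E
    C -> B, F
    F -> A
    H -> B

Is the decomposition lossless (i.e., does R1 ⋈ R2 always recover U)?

No

Common attributes: R1 ∩ R2 = {E, H}.
Closure of {E, H}: H → B applies, adding B. So (E, H)⁺ = {B, E, H}.
The closure contains neither all of R1 = {A, B, E, G, H} nor all of R2 = {C, D, E, F, H}, so the common attributes are not a superkey of either fragment. The join is lossy.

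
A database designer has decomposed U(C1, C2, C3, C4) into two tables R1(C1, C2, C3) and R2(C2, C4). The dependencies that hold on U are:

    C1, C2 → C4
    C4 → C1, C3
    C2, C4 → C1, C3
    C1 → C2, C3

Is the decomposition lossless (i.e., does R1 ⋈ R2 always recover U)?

No

Common attributes: R1 ∩ R2 = {C2}.
No dependency enlarges {C2}, so (C2)⁺ = {C2}.
The closure contains neither all of R1 = {C1, C2, C3} nor all of R2 = {C2, C4}, so the common attributes are not a superkey of either fragment. The join is lossy.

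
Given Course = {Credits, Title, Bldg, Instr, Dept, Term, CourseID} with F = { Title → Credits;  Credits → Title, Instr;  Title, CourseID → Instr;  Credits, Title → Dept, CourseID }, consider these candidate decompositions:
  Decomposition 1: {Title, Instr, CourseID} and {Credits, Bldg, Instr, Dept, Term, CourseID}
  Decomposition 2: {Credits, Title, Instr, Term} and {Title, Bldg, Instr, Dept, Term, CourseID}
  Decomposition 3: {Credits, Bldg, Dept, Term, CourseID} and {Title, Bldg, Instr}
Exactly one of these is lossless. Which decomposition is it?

Decomposition 2

Decomposition 1: common = {Instr, CourseID}, closure = {Instr, CourseID} → lossy.
Decomposition 2: common = {Title, Instr, Term}, closure = {Credits, Title, Instr, Dept, Term, CourseID} → lossless.
Decomposition 3: common = {Bldg}, closure = {Bldg} → lossy.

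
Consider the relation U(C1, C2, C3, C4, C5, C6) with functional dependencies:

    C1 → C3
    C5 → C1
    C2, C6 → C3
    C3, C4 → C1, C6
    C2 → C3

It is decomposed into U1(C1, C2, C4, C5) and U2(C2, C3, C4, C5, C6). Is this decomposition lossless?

Yes

Common attributes: U1 ∩ U2 = {C2, C4, C5}.
Closure of {C2, C4, C5}: C5 → C1 applies, adding C1; C2 → C3 applies, adding C3; C3, C4 → C1, C6 applies, adding C6. So (C2, C4, C5)⁺ = {C1, C2, C3, C4, C5, C6}.
This closure contains every attribute of U1, so U1 ∩ U2 → U1. The join is lossless.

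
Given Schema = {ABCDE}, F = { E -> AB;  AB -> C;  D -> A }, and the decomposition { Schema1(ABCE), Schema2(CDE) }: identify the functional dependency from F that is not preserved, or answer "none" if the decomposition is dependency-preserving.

Check D → A: no single fragment contains all of {AD}, and the restricted closure of {D} across the fragments never reaches {A}.
E → AB is preserved.
AB → C is preserved.

D -> A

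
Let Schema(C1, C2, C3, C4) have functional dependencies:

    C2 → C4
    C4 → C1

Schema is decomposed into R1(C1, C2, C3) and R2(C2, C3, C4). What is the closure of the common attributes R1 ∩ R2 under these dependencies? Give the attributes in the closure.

R1 ∩ R2 = {C2, C3}.
C2 → C4 applies, adding C4
C4 → C1 applies, adding C1
Closure: {C1, C2, C3, C4}.

C1, C2, C3, C4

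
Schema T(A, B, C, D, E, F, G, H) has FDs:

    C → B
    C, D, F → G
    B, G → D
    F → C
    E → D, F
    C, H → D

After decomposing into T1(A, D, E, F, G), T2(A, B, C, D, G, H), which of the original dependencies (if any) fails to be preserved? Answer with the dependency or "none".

Check F → C: no single fragment contains all of {C, F}, and the restricted closure of {F} across the fragments never reaches {C}.
C → B is preserved.
C, D, F → G is preserved.
B, G → D is preserved.
E → D, F is preserved.
C, H → D is preserved.

F → C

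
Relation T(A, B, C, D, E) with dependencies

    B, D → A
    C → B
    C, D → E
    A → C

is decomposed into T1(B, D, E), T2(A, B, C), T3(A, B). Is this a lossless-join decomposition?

No

Chase test. Columns are A, B, C, D, E; row i has aⱼ where attribute j ∈ Ti, else bᵢⱼ.
Initial tableau (one row per fragment):
  row 1: b11 a2 b13 a4 a5
  row 2: a1 a2 a3 b24 b25
  row 3: a1 a2 b33 b34 b35
Rows 2 and 3 agree on A; apply A→C and equate their C entries.
No row becomes fully distinguished — the join is lossy.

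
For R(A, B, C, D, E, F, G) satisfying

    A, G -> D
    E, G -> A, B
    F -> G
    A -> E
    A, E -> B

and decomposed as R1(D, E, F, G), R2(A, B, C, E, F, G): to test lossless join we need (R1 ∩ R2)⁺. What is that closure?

A, B, D, E, F, G

R1 ∩ R2 = {E, F, G}.
E, G → A, B applies, adding A, B
A, G → D applies, adding D
Closure: {A, B, D, E, F, G}.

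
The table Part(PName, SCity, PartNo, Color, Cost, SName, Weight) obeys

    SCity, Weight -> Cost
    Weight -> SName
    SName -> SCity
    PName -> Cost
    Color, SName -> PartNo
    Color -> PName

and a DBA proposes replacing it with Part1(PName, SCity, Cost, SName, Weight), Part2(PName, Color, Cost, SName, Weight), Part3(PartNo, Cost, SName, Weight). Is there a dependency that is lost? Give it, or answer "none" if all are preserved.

Color, SName -> PartNo

Check Color, SName → PartNo: no single fragment contains all of {PartNo, Color, SName}, and the restricted closure of {Color, SName} across the fragments never reaches {PartNo}.
SCity, Weight → Cost is preserved.
Weight → SName is preserved.
SName → SCity is preserved.
PName → Cost is preserved.
Color → PName is preserved.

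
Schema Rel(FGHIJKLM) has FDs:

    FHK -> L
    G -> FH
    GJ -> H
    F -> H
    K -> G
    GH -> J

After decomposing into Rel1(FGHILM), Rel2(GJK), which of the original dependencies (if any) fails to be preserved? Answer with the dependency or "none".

FHK -> L

Check FHK → L: no single fragment contains all of {FHKL}, and the restricted closure of {FHK} across the fragments never reaches {L}.
G → FH is preserved.
GJ → H is preserved.
F → H is preserved.
K → G is preserved.
GH → J is preserved.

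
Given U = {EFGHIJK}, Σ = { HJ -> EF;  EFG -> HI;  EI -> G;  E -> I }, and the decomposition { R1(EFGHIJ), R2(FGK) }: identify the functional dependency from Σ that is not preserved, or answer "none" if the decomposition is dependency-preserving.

HJ → EF lies within R1.
EFG → HI lies within R1.
EI → G lies within R1.
E → I lies within R1.
Every dependency is enforceable on the fragments, so the decomposition is dependency-preserving.

none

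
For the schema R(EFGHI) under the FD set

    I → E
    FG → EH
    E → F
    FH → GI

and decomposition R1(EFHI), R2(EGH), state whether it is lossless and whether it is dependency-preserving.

lossless but not dependency-preserving

Lossless test: (EH)⁺ = {EFGHI}, which contains all of one fragment — lossless.
Dependency preservation: the restricted closure of {FG} across the fragments never reaches {EH}, so FG → EH cannot be enforced without a join — not preserved.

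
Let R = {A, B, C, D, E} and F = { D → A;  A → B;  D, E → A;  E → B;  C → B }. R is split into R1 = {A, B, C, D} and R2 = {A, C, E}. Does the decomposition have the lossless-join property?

No

Common attributes: R1 ∩ R2 = {A, C}.
Closure of {A, C}: A → B applies, adding B. So (A, C)⁺ = {A, B, C}.
The closure contains neither all of R1 = {A, B, C, D} nor all of R2 = {A, C, E}, so the common attributes are not a superkey of either fragment. The join is lossy.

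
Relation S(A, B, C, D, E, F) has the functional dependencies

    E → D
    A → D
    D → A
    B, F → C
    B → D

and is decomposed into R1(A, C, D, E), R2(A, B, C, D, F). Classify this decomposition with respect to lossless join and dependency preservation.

Lossless test: (A, C, D)⁺ = {A, C, D}, which is a superkey of neither fragment — lossy.
Dependency preservation: every FD's attributes lie within a single fragment, so each can be enforced locally — preserved.

lossy but dependency-preserving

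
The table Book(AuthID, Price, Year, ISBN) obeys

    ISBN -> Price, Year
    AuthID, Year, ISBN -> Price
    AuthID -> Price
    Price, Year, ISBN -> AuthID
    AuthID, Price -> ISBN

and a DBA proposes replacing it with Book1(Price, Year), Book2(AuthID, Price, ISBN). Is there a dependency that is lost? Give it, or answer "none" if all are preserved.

Check ISBN → Price, Year: no single fragment contains all of {Price, Year, ISBN}, and the restricted closure of {ISBN} across the fragments never reaches {Price, Year}.
AuthID, Year, ISBN → Price is preserved.
AuthID → Price is preserved.
Price, Year, ISBN → AuthID is preserved.
AuthID, Price → ISBN is preserved.

ISBN -> Price, Year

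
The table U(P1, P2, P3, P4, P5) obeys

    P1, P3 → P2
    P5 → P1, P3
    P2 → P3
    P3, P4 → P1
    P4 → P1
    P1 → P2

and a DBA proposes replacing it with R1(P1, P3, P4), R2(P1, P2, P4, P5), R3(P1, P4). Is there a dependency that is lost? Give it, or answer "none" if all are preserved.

Check P2 → P3: no single fragment contains all of {P2, P3}, and the restricted closure of {P2} across the fragments never reaches {P3}.
P1, P3 → P2 is preserved.
P5 → P1, P3 is preserved.
P3, P4 → P1 is preserved.
P4 → P1 is preserved.
P1 → P2 is preserved.

P2 → P3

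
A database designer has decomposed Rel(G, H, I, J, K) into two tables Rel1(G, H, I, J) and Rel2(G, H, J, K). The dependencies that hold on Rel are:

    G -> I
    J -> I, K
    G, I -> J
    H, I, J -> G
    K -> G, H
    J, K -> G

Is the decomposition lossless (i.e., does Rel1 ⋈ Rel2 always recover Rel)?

Yes

Common attributes: Rel1 ∩ Rel2 = {G, H, J}.
Closure of {G, H, J}: G → I applies, adding I; J → I, K applies, adding K. So (G, H, J)⁺ = {G, H, I, J, K}.
This closure contains every attribute of Rel1, so Rel1 ∩ Rel2 → Rel1. The join is lossless.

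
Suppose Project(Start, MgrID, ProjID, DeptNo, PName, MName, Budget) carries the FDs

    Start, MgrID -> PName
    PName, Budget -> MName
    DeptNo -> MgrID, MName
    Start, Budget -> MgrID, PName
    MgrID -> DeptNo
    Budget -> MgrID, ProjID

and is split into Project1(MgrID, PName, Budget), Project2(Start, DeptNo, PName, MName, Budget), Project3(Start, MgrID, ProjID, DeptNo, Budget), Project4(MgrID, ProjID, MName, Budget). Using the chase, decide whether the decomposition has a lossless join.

Yes

Chase test. Columns are Start, MgrID, ProjID, DeptNo, PName, MName, Budget; row i has aⱼ where attribute j ∈ Projecti, else bᵢⱼ.
Initial tableau (one row per fragment):
  row 1: b11 a2 b13 b14 a5 b16 a7
  row 2: a1 b22 b23 a4 a5 a6 a7
  row 3: a1 a2 a3 a4 b35 b36 a7
  row 4: b41 a2 a3 b44 b45 a6 a7
Rows 1 and 2 agree on PName, Budget; apply PName, Budget→MName and equate their MName entries.
Rows 2 and 3 agree on DeptNo; apply DeptNo→MgrID, MName and equate their MgrID, MName entries.
Rows 2 and 3 agree on Start, Budget; apply Start, Budget→MgrID, PName and equate their MgrID, PName entries.
Rows 1 and 2 agree on MgrID; apply MgrID→DeptNo and equate their DeptNo entries.
Rows 1 and 4 agree on MgrID; apply MgrID→DeptNo and equate their DeptNo entries.
Rows 1 and 2 agree on Budget; apply Budget→MgrID, ProjID and equate their MgrID, ProjID entries.
Rows 1 and 3 agree on Budget; apply Budget→MgrID, ProjID and equate their MgrID, ProjID entries.
Row 2 is now all distinguished symbols — the join is lossless.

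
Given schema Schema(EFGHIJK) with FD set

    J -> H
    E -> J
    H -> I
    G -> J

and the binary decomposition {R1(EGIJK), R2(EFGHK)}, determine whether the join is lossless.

Yes

Common attributes: R1 ∩ R2 = {EGK}.
Closure of {EGK}: E → J applies, adding J; J → H applies, adding H; H → I applies, adding I. So (EGK)⁺ = {EGHIJK}.
This closure contains every attribute of R1, so R1 ∩ R2 → R1. The join is lossless.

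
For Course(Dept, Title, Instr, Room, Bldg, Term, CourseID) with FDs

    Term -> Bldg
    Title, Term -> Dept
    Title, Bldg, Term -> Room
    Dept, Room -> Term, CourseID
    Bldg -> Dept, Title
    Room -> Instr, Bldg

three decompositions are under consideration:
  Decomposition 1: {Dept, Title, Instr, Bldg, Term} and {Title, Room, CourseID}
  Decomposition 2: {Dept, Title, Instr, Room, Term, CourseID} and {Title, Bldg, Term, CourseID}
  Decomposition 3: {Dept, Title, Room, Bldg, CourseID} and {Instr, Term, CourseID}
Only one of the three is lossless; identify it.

Decomposition 2

Decomposition 1: common = {Title}, closure = {Title} → lossy.
Decomposition 2: common = {Title, Term, CourseID}, closure = {Dept, Title, Instr, Room, Bldg, Term, CourseID} → lossless.
Decomposition 3: common = {CourseID}, closure = {CourseID} → lossy.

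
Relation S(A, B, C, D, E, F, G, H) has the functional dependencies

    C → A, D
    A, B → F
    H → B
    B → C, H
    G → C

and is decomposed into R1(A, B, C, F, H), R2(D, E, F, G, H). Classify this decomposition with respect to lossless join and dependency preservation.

Lossless test: (F, H)⁺ = {A, B, C, D, F, H}, which contains all of one fragment — lossless.
Dependency preservation: the restricted closure of {C} across the fragments never reaches {A, D}, so C → A, D cannot be enforced without a join — not preserved.

lossless but not dependency-preserving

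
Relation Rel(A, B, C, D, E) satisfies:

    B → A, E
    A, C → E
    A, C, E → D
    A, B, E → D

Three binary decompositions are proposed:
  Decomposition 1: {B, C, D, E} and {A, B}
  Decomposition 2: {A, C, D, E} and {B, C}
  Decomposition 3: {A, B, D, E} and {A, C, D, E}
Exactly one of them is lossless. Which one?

Decomposition 1: common = {B}, closure = {A, B, D, E} → lossless.
Decomposition 2: common = {C}, closure = {C} → lossy.
Decomposition 3: common = {A, D, E}, closure = {A, D, E} → lossy.

Decomposition 1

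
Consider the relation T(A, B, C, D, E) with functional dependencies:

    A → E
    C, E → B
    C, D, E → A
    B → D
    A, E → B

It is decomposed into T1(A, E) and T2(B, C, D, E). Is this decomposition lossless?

Common attributes: T1 ∩ T2 = {E}.
No dependency enlarges {E}, so (E)⁺ = {E}.
The closure contains neither all of T1 = {A, E} nor all of T2 = {B, C, D, E}, so the common attributes are not a superkey of either fragment. The join is lossy.

No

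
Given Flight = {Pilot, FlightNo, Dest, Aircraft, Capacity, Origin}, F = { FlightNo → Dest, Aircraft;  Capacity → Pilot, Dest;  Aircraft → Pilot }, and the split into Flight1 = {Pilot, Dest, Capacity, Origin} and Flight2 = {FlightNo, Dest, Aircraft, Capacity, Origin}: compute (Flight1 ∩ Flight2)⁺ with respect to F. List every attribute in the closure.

Pilot, Dest, Capacity, Origin

Flight1 ∩ Flight2 = {Dest, Capacity, Origin}.
Capacity → Pilot, Dest applies, adding Pilot
Closure: {Pilot, Dest, Capacity, Origin}.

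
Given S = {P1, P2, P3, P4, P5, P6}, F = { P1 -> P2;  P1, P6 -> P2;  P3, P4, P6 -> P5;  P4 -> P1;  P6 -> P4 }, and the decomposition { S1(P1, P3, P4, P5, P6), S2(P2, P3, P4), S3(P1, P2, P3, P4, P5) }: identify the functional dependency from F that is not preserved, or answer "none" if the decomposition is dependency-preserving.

none

P1 → P2 lies within S3.
P1, P6 → P2: restricted closure across fragments reaches P2.
P3, P4, P6 → P5 lies within S1.
P4 → P1 lies within S1.
P6 → P4 lies within S1.
Every dependency is enforceable on the fragments, so the decomposition is dependency-preserving.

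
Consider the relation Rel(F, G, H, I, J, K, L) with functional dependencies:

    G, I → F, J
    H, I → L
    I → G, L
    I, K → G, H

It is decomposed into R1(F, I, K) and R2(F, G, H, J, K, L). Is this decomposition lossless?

Common attributes: R1 ∩ R2 = {F, K}.
No dependency enlarges {F, K}, so (F, K)⁺ = {F, K}.
The closure contains neither all of R1 = {F, I, K} nor all of R2 = {F, G, H, J, K, L}, so the common attributes are not a superkey of either fragment. The join is lossy.

No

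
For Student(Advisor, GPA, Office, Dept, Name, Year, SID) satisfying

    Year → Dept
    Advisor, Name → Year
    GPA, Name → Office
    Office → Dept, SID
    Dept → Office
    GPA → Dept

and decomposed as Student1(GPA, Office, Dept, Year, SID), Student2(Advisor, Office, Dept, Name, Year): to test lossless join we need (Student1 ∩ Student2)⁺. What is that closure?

Office, Dept, Year, SID

Student1 ∩ Student2 = {Office, Dept, Year}.
Office → Dept, SID applies, adding SID
Closure: {Office, Dept, Year, SID}.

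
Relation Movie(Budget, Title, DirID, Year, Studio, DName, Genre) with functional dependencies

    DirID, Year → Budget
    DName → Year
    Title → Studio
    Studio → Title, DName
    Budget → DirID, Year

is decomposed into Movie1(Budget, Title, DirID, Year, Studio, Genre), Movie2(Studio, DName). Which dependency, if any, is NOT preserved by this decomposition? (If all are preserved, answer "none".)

DName → Year

Check DName → Year: no single fragment contains all of {Year, DName}, and the restricted closure of {DName} across the fragments never reaches {Year}.
DirID, Year → Budget is preserved.
Title → Studio is preserved.
Studio → Title, DName is preserved.
Budget → DirID, Year is preserved.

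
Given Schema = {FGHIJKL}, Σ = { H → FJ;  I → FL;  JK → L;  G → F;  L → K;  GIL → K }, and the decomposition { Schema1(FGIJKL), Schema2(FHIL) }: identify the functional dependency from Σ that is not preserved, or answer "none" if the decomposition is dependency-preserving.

Check H → FJ: no single fragment contains all of {FHJ}, and the restricted closure of {H} across the fragments never reaches {FJ}.
I → FL is preserved.
JK → L is preserved.
G → F is preserved.
L → K is preserved.
GIL → K is preserved.

H → FJ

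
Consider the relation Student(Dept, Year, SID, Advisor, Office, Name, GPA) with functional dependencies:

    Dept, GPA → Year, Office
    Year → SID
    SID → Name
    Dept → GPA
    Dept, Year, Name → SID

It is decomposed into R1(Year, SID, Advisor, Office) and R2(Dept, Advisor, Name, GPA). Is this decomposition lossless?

No

Common attributes: R1 ∩ R2 = {Advisor}.
No dependency enlarges {Advisor}, so (Advisor)⁺ = {Advisor}.
The closure contains neither all of R1 = {Year, SID, Advisor, Office} nor all of R2 = {Dept, Advisor, Name, GPA}, so the common attributes are not a superkey of either fragment. The join is lossy.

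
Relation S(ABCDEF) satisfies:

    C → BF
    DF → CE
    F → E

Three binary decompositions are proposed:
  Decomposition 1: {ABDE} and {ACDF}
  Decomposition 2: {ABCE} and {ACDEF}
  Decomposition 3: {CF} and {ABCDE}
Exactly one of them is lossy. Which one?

Decomposition 1: common = {AD}, closure = {AD} → lossy.
Decomposition 2: common = {ACE}, closure = {ABCEF} → lossless.
Decomposition 3: common = {C}, closure = {BCEF} → lossless.

Decomposition 1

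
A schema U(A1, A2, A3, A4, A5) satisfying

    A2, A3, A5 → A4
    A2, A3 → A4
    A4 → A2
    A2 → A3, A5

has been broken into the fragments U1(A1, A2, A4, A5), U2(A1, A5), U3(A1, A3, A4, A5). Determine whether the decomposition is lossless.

Yes

Chase test. Columns are A1, A2, A3, A4, A5; row i has aⱼ where attribute j ∈ Ui, else bᵢⱼ.
Initial tableau (one row per fragment):
  row 1: a1 a2 b13 a4 a5
  row 2: a1 b22 b23 b24 a5
  row 3: a1 b32 a3 a4 a5
Rows 1 and 3 agree on A4; apply A4→A2 and equate their A2 entries.
Rows 1 and 3 agree on A2; apply A2→A3, A5 and equate their A3, A5 entries.
Row 1 is now all distinguished symbols — the join is lossless.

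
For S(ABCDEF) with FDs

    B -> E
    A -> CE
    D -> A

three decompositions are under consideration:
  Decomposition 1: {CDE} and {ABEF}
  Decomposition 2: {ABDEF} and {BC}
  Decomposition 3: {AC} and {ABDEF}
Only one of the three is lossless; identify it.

Decomposition 1: common = {E}, closure = {E} → lossy.
Decomposition 2: common = {B}, closure = {BE} → lossy.
Decomposition 3: common = {A}, closure = {ACE} → lossless.

Decomposition 3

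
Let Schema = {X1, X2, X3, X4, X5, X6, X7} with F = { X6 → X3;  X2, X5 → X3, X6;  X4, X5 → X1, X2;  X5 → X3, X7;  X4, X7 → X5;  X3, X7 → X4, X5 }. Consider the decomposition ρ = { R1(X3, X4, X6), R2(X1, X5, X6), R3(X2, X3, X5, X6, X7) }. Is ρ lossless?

Chase test. Columns are X1, X2, X3, X4, X5, X6, X7; row i has aⱼ where attribute j ∈ Ri, else bᵢⱼ.
Initial tableau (one row per fragment):
  row 1: b11 b12 a3 a4 b15 a6 b17
  row 2: a1 b22 b23 b24 a5 a6 b27
  row 3: b31 a2 a3 b34 a5 a6 a7
Rows 1 and 2 agree on X6; apply X6→X3 and equate their X3 entries.
Rows 2 and 3 agree on X5; apply X5→X3, X7 and equate their X3, X7 entries.
Rows 2 and 3 agree on X3, X7; apply X3, X7→X4, X5 and equate their X4, X5 entries.
Rows 2 and 3 agree on X4, X5; apply X4, X5→X1, X2 and equate their X1, X2 entries.
No row becomes fully distinguished — the join is lossy.

No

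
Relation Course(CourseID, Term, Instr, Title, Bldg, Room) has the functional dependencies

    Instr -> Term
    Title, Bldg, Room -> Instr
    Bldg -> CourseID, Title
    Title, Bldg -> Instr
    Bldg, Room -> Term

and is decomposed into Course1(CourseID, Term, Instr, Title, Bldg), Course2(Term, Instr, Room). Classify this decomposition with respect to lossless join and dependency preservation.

lossy but dependency-preserving

Lossless test: (Term, Instr)⁺ = {Term, Instr}, which is a superkey of neither fragment — lossy.
Dependency preservation: Title, Bldg, Room → Instr; Bldg, Room → Term are not contained in any single fragment, but the restricted closure of each left-hand side across the fragments still reaches the right-hand side; the remaining FDs each lie inside some fragment. All dependencies are preserved.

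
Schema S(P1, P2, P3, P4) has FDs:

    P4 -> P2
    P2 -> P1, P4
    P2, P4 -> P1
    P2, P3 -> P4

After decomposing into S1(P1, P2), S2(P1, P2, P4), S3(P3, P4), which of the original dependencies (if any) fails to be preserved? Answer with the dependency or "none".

none

P4 → P2 lies within S2.
P2 → P1, P4 lies within S2.
P2, P4 → P1 lies within S2.
P2, P3 → P4: restricted closure across fragments reaches P4.
Every dependency is enforceable on the fragments, so the decomposition is dependency-preserving.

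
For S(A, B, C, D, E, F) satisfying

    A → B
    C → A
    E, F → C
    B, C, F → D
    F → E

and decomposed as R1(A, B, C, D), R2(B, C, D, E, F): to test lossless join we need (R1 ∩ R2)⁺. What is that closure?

R1 ∩ R2 = {B, C, D}.
C → A applies, adding A
Closure: {A, B, C, D}.

A, B, C, D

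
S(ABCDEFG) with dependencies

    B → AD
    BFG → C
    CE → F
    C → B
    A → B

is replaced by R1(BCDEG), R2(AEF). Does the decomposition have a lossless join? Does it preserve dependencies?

lossy and not dependency-preserving

Lossless test: (E)⁺ = {E}, which is a superkey of neither fragment — lossy.
Dependency preservation: the restricted closure of {B} across the fragments never reaches {AD}, so B → AD cannot be enforced without a join — not preserved.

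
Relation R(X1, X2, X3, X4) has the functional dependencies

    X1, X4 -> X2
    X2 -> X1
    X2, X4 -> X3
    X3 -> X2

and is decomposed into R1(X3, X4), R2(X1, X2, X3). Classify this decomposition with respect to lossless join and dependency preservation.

lossless but not dependency-preserving

Lossless test: (X3)⁺ = {X1, X2, X3}, which contains all of one fragment — lossless.
Dependency preservation: the restricted closure of {X1, X4} across the fragments never reaches {X2}, so X1, X4 → X2 cannot be enforced without a join — not preserved.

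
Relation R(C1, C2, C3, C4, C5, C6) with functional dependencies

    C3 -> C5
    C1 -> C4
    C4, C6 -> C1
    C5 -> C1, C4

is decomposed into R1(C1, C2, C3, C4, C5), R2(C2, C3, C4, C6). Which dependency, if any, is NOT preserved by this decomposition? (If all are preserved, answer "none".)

C4, C6 -> C1

Check C4, C6 → C1: no single fragment contains all of {C1, C4, C6}, and the restricted closure of {C4, C6} across the fragments never reaches {C1}.
C3 → C5 is preserved.
C1 → C4 is preserved.
C5 → C1, C4 is preserved.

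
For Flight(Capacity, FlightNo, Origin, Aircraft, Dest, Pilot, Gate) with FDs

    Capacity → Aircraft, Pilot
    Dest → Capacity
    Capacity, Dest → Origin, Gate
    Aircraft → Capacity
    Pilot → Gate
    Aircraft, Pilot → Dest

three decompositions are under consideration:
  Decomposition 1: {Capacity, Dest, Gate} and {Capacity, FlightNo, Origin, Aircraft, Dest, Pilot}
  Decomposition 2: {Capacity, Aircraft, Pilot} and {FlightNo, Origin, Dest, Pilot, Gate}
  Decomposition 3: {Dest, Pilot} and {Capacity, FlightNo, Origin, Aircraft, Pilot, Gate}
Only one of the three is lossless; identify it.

Decomposition 1: common = {Capacity, Dest}, closure = {Capacity, Origin, Aircraft, Dest, Pilot, Gate} → lossless.
Decomposition 2: common = {Pilot}, closure = {Pilot, Gate} → lossy.
Decomposition 3: common = {Pilot}, closure = {Pilot, Gate} → lossy.

Decomposition 1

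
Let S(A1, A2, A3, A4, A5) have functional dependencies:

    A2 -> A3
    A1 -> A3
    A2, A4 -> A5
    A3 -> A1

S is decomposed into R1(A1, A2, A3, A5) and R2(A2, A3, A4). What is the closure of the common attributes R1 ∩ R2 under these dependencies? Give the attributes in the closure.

A1, A2, A3

R1 ∩ R2 = {A2, A3}.
A3 → A1 applies, adding A1
Closure: {A1, A2, A3}.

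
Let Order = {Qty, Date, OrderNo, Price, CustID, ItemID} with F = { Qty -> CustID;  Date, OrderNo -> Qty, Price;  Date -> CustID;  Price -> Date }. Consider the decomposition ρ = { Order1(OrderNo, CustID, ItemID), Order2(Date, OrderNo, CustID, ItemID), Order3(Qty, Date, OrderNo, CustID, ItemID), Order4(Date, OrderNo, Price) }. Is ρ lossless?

Yes

Chase test. Columns are Qty, Date, OrderNo, Price, CustID, ItemID; row i has aⱼ where attribute j ∈ Orderi, else bᵢⱼ.
Initial tableau (one row per fragment):
  row 1: b11 b12 a3 b14 a5 a6
  row 2: b21 a2 a3 b24 a5 a6
  row 3: a1 a2 a3 b34 a5 a6
  row 4: b41 a2 a3 a4 b45 b46
Rows 2 and 3 agree on Date, OrderNo; apply Date, OrderNo→Qty, Price and equate their Qty, Price entries.
Rows 2 and 4 agree on Date, OrderNo; apply Date, OrderNo→Qty, Price and equate their Qty, Price entries.
Rows 2 and 4 agree on Date; apply Date→CustID and equate their CustID entries.
Row 2 is now all distinguished symbols — the join is lossless.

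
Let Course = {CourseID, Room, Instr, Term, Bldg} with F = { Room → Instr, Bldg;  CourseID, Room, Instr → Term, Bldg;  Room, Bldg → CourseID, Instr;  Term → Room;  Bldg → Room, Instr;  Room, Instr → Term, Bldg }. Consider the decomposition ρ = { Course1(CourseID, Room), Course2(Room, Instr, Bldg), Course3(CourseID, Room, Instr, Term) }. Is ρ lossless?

Chase test. Columns are CourseID, Room, Instr, Term, Bldg; row i has aⱼ where attribute j ∈ Coursei, else bᵢⱼ.
Initial tableau (one row per fragment):
  row 1: a1 a2 b13 b14 b15
  row 2: b21 a2 a3 b24 a5
  row 3: a1 a2 a3 a4 b35
Rows 1 and 2 agree on Room; apply Room→Instr, Bldg and equate their Instr, Bldg entries.
Rows 1 and 3 agree on Room; apply Room→Instr, Bldg and equate their Instr, Bldg entries.
Rows 1 and 3 agree on CourseID, Room, Instr; apply CourseID, Room, Instr→Term, Bldg and equate their Term, Bldg entries.
Rows 1 and 2 agree on Room, Bldg; apply Room, Bldg→CourseID, Instr and equate their CourseID, Instr entries.
Rows 1 and 2 agree on Room, Instr; apply Room, Instr→Term, Bldg and equate their Term, Bldg entries.
Row 1 is now all distinguished symbols — the join is lossless.

Yes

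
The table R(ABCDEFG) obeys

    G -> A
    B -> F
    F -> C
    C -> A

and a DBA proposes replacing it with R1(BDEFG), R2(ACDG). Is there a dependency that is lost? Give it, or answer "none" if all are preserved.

Check F → C: no single fragment contains all of {CF}, and the restricted closure of {F} across the fragments never reaches {C}.
G → A is preserved.
B → F is preserved.
C → A is preserved.

F -> C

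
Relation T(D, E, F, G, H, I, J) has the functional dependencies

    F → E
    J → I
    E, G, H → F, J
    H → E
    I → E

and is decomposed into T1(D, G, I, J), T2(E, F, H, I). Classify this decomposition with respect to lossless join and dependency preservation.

Lossless test: (I)⁺ = {E, I}, which is a superkey of neither fragment — lossy.
Dependency preservation: the restricted closure of {E, G, H} across the fragments never reaches {F, J}, so E, G, H → F, J cannot be enforced without a join — not preserved.

lossy and not dependency-preserving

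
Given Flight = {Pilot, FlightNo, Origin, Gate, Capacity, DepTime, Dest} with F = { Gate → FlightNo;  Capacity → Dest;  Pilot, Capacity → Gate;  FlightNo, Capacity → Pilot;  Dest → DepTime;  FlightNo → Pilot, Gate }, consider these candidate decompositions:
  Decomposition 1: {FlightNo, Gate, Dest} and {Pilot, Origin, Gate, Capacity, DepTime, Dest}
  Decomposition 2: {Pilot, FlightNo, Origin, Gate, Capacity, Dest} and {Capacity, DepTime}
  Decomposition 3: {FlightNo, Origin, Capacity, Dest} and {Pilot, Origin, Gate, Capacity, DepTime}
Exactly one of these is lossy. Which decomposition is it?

Decomposition 3

Decomposition 1: common = {Gate, Dest}, closure = {Pilot, FlightNo, Gate, DepTime, Dest} → lossless.
Decomposition 2: common = {Capacity}, closure = {Capacity, DepTime, Dest} → lossless.
Decomposition 3: common = {Origin, Capacity}, closure = {Origin, Capacity, DepTime, Dest} → lossy.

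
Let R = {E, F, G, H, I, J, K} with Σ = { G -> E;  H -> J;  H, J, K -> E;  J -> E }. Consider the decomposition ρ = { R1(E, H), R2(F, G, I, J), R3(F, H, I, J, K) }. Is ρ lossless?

Chase test. Columns are E, F, G, H, I, J, K; row i has aⱼ where attribute j ∈ Ri, else bᵢⱼ.
Initial tableau (one row per fragment):
  row 1: a1 b12 b13 a4 b15 b16 b17
  row 2: b21 a2 a3 b24 a5 a6 b27
  row 3: b31 a2 b33 a4 a5 a6 a7
Rows 1 and 3 agree on H; apply H→J and equate their J entries.
Rows 1 and 2 agree on J; apply J→E and equate their E entries.
Rows 1 and 3 agree on J; apply J→E and equate their E entries.
No row becomes fully distinguished — the join is lossy.

No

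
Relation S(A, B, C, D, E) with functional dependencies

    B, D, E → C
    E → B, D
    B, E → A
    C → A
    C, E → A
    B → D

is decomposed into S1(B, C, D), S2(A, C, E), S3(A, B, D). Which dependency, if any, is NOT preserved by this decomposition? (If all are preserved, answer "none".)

E → B, D

Check E → B, D: no single fragment contains all of {B, D, E}, and the restricted closure of {E} across the fragments never reaches {B, D}.
B, D, E → C is preserved.
B, E → A is preserved.
C → A is preserved.
C, E → A is preserved.
B → D is preserved.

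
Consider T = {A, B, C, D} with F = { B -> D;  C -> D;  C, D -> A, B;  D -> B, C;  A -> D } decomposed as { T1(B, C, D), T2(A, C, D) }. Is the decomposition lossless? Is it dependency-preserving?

lossless and dependency-preserving

Lossless test: (C, D)⁺ = {A, B, C, D}, which contains all of one fragment — lossless.
Dependency preservation: C, D → A, B is not contained in any single fragment, but the restricted closure of its left-hand side across the fragments still reaches the right-hand side; the remaining FDs each lie inside some fragment. All dependencies are preserved.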